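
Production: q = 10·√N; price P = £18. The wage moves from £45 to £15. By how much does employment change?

From P·MP_N = w with MP_N = 5·N^(-1/2), the labor demand is N(w) = (90/w)^(2).
At w = 45: N = 4. At w = 15: N = 36.
ΔN = 36 − 4 = 32.

ΔN = 32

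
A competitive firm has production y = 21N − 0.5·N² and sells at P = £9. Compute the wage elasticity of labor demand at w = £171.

ε = -9.5

From P·MP_N = w with MP_N = 21 − N, labor demand is N(w) = 21 − w/9.
dN/dw = −1/(9) = -1/9.
At w = 171, N = 2, so ε = (dN/dw)·(w/N) = (-1/9)·(171/2) = -9.5.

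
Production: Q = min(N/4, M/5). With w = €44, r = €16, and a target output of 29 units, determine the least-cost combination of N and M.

With a fixed-proportions technology, the cost-minimizing bundle uses no slack in either input: N/4 = M/5 = Q.
So N = 4·29 = 116 and M = 5·29 = 145.

N* = 116, M* = 145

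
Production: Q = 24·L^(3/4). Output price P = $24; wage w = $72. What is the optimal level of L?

L* = 1296

MP_L = (3/4)·24·L^(-1/4) = 18·L^(-1/4).
Profit maximization for a price taker requires P·MP_L = w: 24·18·L^(-1/4) = 72.
So L^(-1/4) = 1/6, which gives L = 1296.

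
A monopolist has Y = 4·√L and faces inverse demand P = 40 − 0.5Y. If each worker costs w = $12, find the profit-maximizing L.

Marginal revenue from the inverse demand is MR = 40 − Y.
The marginal product is MP_L = 2·L^(-1/2).
A monopolist hires until marginal revenue product equals the wage: MR·MP_L = w.
At L, Y = 4·√L. Substituting and solving: (40 − 4·√L)·2·L^(-1/2) = 12 gives L = 16.

L* = 16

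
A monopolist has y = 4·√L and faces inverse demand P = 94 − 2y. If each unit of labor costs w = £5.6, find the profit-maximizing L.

L* = 25

Marginal revenue from the inverse demand is MR = 94 − 4y.
The marginal product is MP_L = 2·L^(-1/2).
A monopolist hires until marginal revenue product equals the wage: MR·MP_L = w.
At L, y = 4·√L. Substituting and solving: (94 − 16·√L)·2·L^(-1/2) = 5.6 gives L = 25.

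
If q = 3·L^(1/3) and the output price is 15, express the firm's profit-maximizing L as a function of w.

L(w) = (15/w)^(3/2)

MP_L = (1/3)·3·L^(-2/3) = L^(-2/3).
Setting P·MP_L = w: 15·L^(-2/3) = w.
Solving for L: L^(-2/3) = w/15, so L = (15/w)^(3/2).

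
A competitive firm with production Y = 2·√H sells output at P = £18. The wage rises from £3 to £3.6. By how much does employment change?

ΔH = -11

From P·MP_H = w with MP_H = H^(-1/2), the labor demand is H(w) = (18/w)^(2).
At w = 3: H = 36. At w = 3.6: H = 25.
ΔH = 25 − 36 = -11.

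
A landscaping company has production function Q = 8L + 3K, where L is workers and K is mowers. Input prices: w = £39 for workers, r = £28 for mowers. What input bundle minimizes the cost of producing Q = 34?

The inputs are perfect substitutes, so the firm uses whichever has the lower cost per unit of output.
Cost per unit of output via L is w/8 = 4.875; via K it is r/3 = 28/3. L is cheaper.
Producing Q = 34 with L alone: L = 4.25, K = 0.

L* = 4.25, K* = 0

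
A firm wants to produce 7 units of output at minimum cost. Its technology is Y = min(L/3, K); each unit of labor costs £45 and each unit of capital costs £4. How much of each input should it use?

With a fixed-proportions technology, the cost-minimizing bundle uses no slack in either input: L/3 = K = Y.
So L = 3·7 = 21 and K = 7.

L* = 21, K* = 7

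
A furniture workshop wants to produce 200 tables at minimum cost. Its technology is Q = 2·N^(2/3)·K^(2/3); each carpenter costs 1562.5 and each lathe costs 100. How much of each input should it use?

N* = 8, K* = 125

Cost minimization requires the marginal rate of technical substitution to equal the input-price ratio: MP_N/MP_K = w/r.
Here MP_N/MP_K = (2/3)·(K/N)/(2/3) = (K/N). Setting this equal to 1562.5/100 = 15.625 gives K = 15.625N.
Substituting into Q = 200: 2·N^(2/3)·(15.625N)^(2/3) = 200.
Solving, N = 8 and K = 125.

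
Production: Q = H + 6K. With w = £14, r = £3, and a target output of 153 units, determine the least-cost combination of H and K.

H* = 0, K* = 25.5

The inputs are perfect substitutes, so the firm uses whichever has the lower cost per unit of output.
Cost per unit of output via H is 14; via K it is 0.5. K is cheaper.
Producing Q = 153 with K alone: H = 0, K = 25.5.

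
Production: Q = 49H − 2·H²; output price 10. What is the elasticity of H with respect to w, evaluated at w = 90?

From P·MP_H = w with MP_H = 49 − 4H, labor demand is H(w) = (49 − w/10)/4.
dH/dw = −1/(40) = -0.025.
At w = 90, H = 10, so ε = (dH/dw)·(w/H) = (-0.025)·(90/10) = -0.225.

ε = -0.225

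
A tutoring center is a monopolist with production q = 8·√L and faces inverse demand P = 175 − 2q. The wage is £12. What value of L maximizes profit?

L* = 25

Marginal revenue from the inverse demand is MR = 175 − 4q.
The marginal product is MP_L = 4·L^(-1/2).
A monopolist hires until marginal revenue product equals the wage: MR·MP_L = w.
At L, q = 8·√L. Substituting and solving: (175 − 32·√L)·4·L^(-1/2) = 12 gives L = 25.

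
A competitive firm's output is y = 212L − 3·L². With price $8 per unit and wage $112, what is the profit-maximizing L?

The marginal product of L is MP_L = 212 − 6L.
A price-taking firm hires until the value of the marginal product equals the wage: P·MP_L = w, so 8·(212 − 6L) = 112.
Then 212 − 6L = 14, giving L = 33.

L* = 33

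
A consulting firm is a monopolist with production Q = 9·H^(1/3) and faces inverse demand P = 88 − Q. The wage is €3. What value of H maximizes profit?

H* = 64

Marginal revenue from the inverse demand is MR = 88 − 2Q.
The marginal product is MP_H = 3·H^(-2/3).
A monopolist hires until marginal revenue product equals the wage: MR·MP_H = w.
At H, Q = 9·H^(1/3). Substituting and solving: (88 − 18·H^(1/3))·3·H^(-2/3) = 3 gives H = 64.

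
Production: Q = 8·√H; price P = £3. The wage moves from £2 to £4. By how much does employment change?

ΔH = -27

From P·MP_H = w with MP_H = 4·H^(-1/2), the labor demand is H(w) = (12/w)^(2).
At w = 2: H = 36. At w = 4: H = 9.
ΔH = 9 − 36 = -27.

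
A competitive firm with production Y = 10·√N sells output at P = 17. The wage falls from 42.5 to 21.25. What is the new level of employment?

From P·MP_N = w with MP_N = 5·N^(-1/2), the labor demand is N(w) = (85/w)^(2).
At w = 42.5: N = 4. At w = 21.25: N = 16.

N* = 16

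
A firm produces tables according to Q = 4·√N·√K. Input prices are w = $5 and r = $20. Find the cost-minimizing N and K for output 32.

Cost minimization requires the marginal rate of technical substitution to equal the input-price ratio: MP_N/MP_K = w/r.
Here MP_N/MP_K = (1/2)·(K/N)/(1/2) = (K/N). Setting this equal to 5/20 = 0.25 gives K = 0.25N.
Substituting into Q = 32: 4·N^(1/2)·(0.25N)^(1/2) = 32.
Solving, N = 16 and K = 4.

N* = 16, K* = 4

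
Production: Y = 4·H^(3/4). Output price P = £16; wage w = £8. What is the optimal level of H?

MP_H = (3/4)·4·H^(-1/4) = 3·H^(-1/4).
Profit maximization for a price taker requires P·MP_H = w: 16·3·H^(-1/4) = 8.
So H^(-1/4) = 1/6, which gives H = 1296.

H* = 1296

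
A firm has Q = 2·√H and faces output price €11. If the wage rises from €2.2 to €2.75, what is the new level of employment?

H* = 16

From P·MP_H = w with MP_H = H^(-1/2), the labor demand is H(w) = (11/w)^(2).
At w = 2.2: H = 25. At w = 2.75: H = 16.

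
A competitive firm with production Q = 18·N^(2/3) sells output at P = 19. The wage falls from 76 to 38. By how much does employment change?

ΔN = 189

From P·MP_N = w with MP_N = 12·N^(-1/3), the labor demand is N(w) = (228/w)^(3).
At w = 76: N = 27. At w = 38: N = 216.
ΔN = 216 − 27 = 189.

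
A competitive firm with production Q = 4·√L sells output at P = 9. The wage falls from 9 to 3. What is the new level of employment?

From P·MP_L = w with MP_L = 2·L^(-1/2), the labor demand is L(w) = (18/w)^(2).
At w = 9: L = 4. At w = 3: L = 36.

L* = 36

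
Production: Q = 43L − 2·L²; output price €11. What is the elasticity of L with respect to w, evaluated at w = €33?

ε = -0.075

From P·MP_L = w with MP_L = 43 − 4L, labor demand is L(w) = (43 − w/11)/4.
dL/dw = −1/(44) = -1/44.
At w = 33, L = 10, so ε = (dL/dw)·(w/L) = (-1/44)·(33/10) = -0.075.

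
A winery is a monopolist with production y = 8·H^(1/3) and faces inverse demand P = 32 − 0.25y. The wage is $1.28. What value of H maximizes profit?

H* = 125

Marginal revenue from the inverse demand is MR = 32 − 0.5y.
The marginal product is MP_H = (8/3)·H^(-2/3).
A monopolist hires until marginal revenue product equals the wage: MR·MP_H = w.
At H, y = 8·H^(1/3). Substituting and solving: (32 − 4·H^(1/3))·(8/3)·H^(-2/3) = 1.28 gives H = 125.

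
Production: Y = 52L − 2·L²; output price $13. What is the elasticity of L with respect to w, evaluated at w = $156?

From P·MP_L = w with MP_L = 52 − 4L, labor demand is L(w) = (52 − w/13)/4.
dL/dw = −1/(52) = -1/52.
At w = 156, L = 10, so ε = (dL/dw)·(w/L) = (-1/52)·(156/10) = -0.3.

ε = -0.3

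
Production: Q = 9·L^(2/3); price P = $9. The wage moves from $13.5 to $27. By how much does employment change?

From P·MP_L = w with MP_L = 6·L^(-1/3), the labor demand is L(w) = (54/w)^(3).
At w = 13.5: L = 64. At w = 27: L = 8.
ΔL = 8 − 64 = -56.

ΔL = -56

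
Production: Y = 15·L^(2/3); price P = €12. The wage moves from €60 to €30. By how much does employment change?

ΔL = 56

From P·MP_L = w with MP_L = 10·L^(-1/3), the labor demand is L(w) = (120/w)^(3).
At w = 60: L = 8. At w = 30: L = 64.
ΔL = 64 − 8 = 56.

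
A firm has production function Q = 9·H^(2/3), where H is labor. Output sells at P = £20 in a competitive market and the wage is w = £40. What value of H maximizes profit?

MP_H = (2/3)·9·H^(-1/3) = 6·H^(-1/3).
Profit maximization for a price taker requires P·MP_H = w: 20·6·H^(-1/3) = 40.
So H^(-1/3) = 1/3, which gives H = 27.

H* = 27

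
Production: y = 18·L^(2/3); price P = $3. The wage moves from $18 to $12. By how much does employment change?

From P·MP_L = w with MP_L = 12·L^(-1/3), the labor demand is L(w) = (36/w)^(3).
At w = 18: L = 8. At w = 12: L = 27.
ΔL = 27 − 8 = 19.

ΔL = 19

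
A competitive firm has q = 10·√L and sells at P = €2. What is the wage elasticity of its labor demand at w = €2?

ε = -2

MP_L = (1/2)·10·L^(-1/2), so P·MP_L = w gives 10·L^(-1/2) = w.
Solving, L(w) = (10/w)^(2). This is a constant-elasticity form: L ∝ w^(−2), so ε = −2.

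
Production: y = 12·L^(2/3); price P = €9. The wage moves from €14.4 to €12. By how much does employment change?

ΔL = 91

From P·MP_L = w with MP_L = 8·L^(-1/3), the labor demand is L(w) = (72/w)^(3).
At w = 14.4: L = 125. At w = 12: L = 216.
ΔL = 216 − 125 = 91.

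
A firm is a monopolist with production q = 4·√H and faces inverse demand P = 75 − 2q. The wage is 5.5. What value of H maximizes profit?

Marginal revenue from the inverse demand is MR = 75 − 4q.
The marginal product is MP_H = 2·H^(-1/2).
A monopolist hires until marginal revenue product equals the wage: MR·MP_H = w.
At H, q = 4·√H. Substituting and solving: (75 − 16·√H)·2·H^(-1/2) = 5.5 gives H = 16.

H* = 16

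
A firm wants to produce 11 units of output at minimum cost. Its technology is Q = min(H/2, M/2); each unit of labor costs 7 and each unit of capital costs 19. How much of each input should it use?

H* = 22, M* = 22

With a fixed-proportions technology, the cost-minimizing bundle uses no slack in either input: H/2 = M/2 = Q.
So H = 2·11 = 22 and M = 2·11 = 22.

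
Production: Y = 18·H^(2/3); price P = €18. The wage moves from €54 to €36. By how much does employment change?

ΔH = 152

From P·MP_H = w with MP_H = 12·H^(-1/3), the labor demand is H(w) = (216/w)^(3).
At w = 54: H = 64. At w = 36: H = 216.
ΔH = 216 − 64 = 152.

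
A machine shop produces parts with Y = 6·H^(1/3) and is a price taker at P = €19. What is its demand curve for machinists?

H(w) = (38/w)^(3/2)

MP_H = (1/3)·6·H^(-2/3) = 2·H^(-2/3).
Setting P·MP_H = w: 38·H^(-2/3) = w.
Solving for H: H^(-2/3) = w/38, so H = (38/w)^(3/2).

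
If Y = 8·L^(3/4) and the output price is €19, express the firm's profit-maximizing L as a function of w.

L(w) = (114/w)^(4)

MP_L = (3/4)·8·L^(-1/4) = 6·L^(-1/4).
Setting P·MP_L = w: 114·L^(-1/4) = w.
Solving for L: L^(-1/4) = w/114, so L = (114/w)^(4).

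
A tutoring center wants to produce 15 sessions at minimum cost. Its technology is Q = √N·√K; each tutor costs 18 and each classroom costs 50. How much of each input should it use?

Cost minimization requires the marginal rate of technical substitution to equal the input-price ratio: MP_N/MP_K = w/r.
Here MP_N/MP_K = (1/2)·(K/N)/(1/2) = (K/N). Setting this equal to 18/50 = 0.36 gives K = 0.36N.
Substituting into Q = 15: N^(1/2)·(0.36N)^(1/2) = 15.
Solving, N = 25 and K = 9.

N* = 25, K* = 9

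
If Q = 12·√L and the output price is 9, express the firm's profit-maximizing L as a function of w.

L(w) = 2916/w²

MP_L = (1/2)·12·L^(-1/2) = 6·L^(-1/2).
Setting P·MP_L = w: 54·L^(-1/2) = w.
Solving for L: L^(-1/2) = w/54, so L = (54/w)^(2).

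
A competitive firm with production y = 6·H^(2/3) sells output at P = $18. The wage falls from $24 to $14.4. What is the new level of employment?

From P·MP_H = w with MP_H = 4·H^(-1/3), the labor demand is H(w) = (72/w)^(3).
At w = 24: H = 27. At w = 14.4: H = 125.

H* = 125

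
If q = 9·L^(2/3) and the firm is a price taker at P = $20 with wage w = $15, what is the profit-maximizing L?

MP_L = (2/3)·9·L^(-1/3) = 6·L^(-1/3).
Profit maximization for a price taker requires P·MP_L = w: 20·6·L^(-1/3) = 15.
So L^(-1/3) = 0.125, which gives L = 512.

L* = 512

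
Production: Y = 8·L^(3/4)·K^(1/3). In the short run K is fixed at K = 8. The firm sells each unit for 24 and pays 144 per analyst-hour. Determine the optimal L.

L* = 16

With K = 8, MP_L = (3/4)·8·L^(-1/4)·8^(1/3) = 12·L^(-1/4).
Profit maximization for a price taker requires P·MP_L = w: 24·12·L^(-1/4) = 144.
So L^(-1/4) = 0.5, which gives L = 16.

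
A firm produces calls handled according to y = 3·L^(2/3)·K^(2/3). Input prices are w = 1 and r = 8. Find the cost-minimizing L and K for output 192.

L* = 64, K* = 8

Cost minimization requires the marginal rate of technical substitution to equal the input-price ratio: MP_L/MP_K = w/r.
Here MP_L/MP_K = (2/3)·(K/L)/(2/3) = (K/L). Setting this equal to 1/8 = 0.125 gives K = 0.125L.
Substituting into y = 192: 3·L^(2/3)·(0.125L)^(2/3) = 192.
Solving, L = 64 and K = 8.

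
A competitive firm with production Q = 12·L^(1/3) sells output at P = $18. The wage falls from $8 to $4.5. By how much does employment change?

From P·MP_L = w with MP_L = 4·L^(-2/3), the labor demand is L(w) = (72/w)^(3/2).
At w = 8: L = 27. At w = 4.5: L = 64.
ΔL = 64 − 27 = 37.

ΔL = 37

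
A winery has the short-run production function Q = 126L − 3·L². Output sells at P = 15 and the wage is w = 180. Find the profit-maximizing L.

The marginal product of L is MP_L = 126 − 6L.
A price-taking firm hires until the value of the marginal product equals the wage: P·MP_L = w, so 15·(126 − 6L) = 180.
Then 126 − 6L = 12, giving L = 19.

L* = 19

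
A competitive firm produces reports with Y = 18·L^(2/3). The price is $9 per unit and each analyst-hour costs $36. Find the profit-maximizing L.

MP_L = (2/3)·18·L^(-1/3) = 12·L^(-1/3).
Profit maximization for a price taker requires P·MP_L = w: 9·12·L^(-1/3) = 36.
So L^(-1/3) = 1/3, which gives L = 27.

L* = 27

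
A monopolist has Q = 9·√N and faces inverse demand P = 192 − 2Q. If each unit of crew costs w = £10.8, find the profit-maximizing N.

N* = 25

Marginal revenue from the inverse demand is MR = 192 − 4Q.
The marginal product is MP_N = 4.5·N^(-1/2).
A monopolist hires until marginal revenue product equals the wage: MR·MP_N = w.
At N, Q = 9·√N. Substituting and solving: (192 − 36·√N)·4.5·N^(-1/2) = 10.8 gives N = 25.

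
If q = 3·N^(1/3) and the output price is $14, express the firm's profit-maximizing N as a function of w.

N(w) = (14/w)^(3/2)

MP_N = (1/3)·3·N^(-2/3) = N^(-2/3).
Setting P·MP_N = w: 14·N^(-2/3) = w.
Solving for N: N^(-2/3) = w/14, so N = (14/w)^(3/2).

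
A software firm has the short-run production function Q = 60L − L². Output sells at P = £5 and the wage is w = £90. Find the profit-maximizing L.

The marginal product of L is MP_L = 60 − 2L.
A price-taking firm hires until the value of the marginal product equals the wage: P·MP_L = w, so 5·(60 − 2L) = 90.
Then 60 − 2L = 18, giving L = 21.

L* = 21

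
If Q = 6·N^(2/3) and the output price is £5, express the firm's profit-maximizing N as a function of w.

N(w) = 8000/w³

MP_N = (2/3)·6·N^(-1/3) = 4·N^(-1/3).
Setting P·MP_N = w: 20·N^(-1/3) = w.
Solving for N: N^(-1/3) = w/20, so N = (20/w)^(3).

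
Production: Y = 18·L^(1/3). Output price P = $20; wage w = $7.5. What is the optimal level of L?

L* = 64

MP_L = (1/3)·18·L^(-2/3) = 6·L^(-2/3).
Profit maximization for a price taker requires P·MP_L = w: 20·6·L^(-2/3) = 7.5.
So L^(-2/3) = 0.0625, which gives L = 64.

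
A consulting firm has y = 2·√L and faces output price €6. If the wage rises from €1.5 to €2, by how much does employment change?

ΔL = -7

From P·MP_L = w with MP_L = L^(-1/2), the labor demand is L(w) = (6/w)^(2).
At w = 1.5: L = 16. At w = 2: L = 9.
ΔL = 9 − 16 = -7.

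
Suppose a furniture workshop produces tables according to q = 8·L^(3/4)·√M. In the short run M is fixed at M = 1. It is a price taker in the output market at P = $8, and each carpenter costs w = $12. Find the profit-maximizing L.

L* = 256

With M = 1, MP_L = (3/4)·8·L^(-1/4)·1^(1/2) = 6·L^(-1/4).
Profit maximization for a price taker requires P·MP_L = w: 8·6·L^(-1/4) = 12.
So L^(-1/4) = 0.25, which gives L = 256.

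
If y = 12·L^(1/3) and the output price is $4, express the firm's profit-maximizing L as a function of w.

MP_L = (1/3)·12·L^(-2/3) = 4·L^(-2/3).
Setting P·MP_L = w: 16·L^(-2/3) = w.
Solving for L: L^(-2/3) = w/16, so L = (16/w)^(3/2).

L(w) = (16/w)^(3/2)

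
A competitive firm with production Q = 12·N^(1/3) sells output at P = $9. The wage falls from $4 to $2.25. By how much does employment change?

ΔN = 37

From P·MP_N = w with MP_N = 4·N^(-2/3), the labor demand is N(w) = (36/w)^(3/2).
At w = 4: N = 27. At w = 2.25: N = 64.
ΔN = 64 − 27 = 37.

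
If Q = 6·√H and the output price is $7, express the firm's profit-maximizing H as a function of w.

MP_H = (1/2)·6·H^(-1/2) = 3·H^(-1/2).
Setting P·MP_H = w: 21·H^(-1/2) = w.
Solving for H: H^(-1/2) = w/21, so H = (21/w)^(2).

H(w) = 441/w²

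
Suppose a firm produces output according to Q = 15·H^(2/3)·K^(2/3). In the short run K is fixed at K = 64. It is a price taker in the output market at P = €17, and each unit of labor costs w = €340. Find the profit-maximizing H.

With K = 64, MP_H = (2/3)·15·H^(-1/3)·64^(2/3) = 160·H^(-1/3).
Profit maximization for a price taker requires P·MP_H = w: 17·160·H^(-1/3) = 340.
So H^(-1/3) = 0.125, which gives H = 512.

H* = 512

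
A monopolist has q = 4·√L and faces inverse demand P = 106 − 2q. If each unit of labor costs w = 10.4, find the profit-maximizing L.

Marginal revenue from the inverse demand is MR = 106 − 4q.
The marginal product is MP_L = 2·L^(-1/2).
A monopolist hires until marginal revenue product equals the wage: MR·MP_L = w.
At L, q = 4·√L. Substituting and solving: (106 − 16·√L)·2·L^(-1/2) = 10.4 gives L = 25.

L* = 25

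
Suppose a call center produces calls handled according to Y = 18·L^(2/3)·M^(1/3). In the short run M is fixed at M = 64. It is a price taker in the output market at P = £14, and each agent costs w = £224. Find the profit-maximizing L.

L* = 27

With M = 64, MP_L = (2/3)·18·L^(-1/3)·64^(1/3) = 48·L^(-1/3).
Profit maximization for a price taker requires P·MP_L = w: 14·48·L^(-1/3) = 224.
So L^(-1/3) = 1/3, which gives L = 27.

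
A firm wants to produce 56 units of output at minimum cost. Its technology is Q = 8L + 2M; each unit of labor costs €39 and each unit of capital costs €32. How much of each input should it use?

The inputs are perfect substitutes, so the firm uses whichever has the lower cost per unit of output.
Cost per unit of output via L is w/8 = 4.875; via M it is r/2 = 16. L is cheaper.
Producing Q = 56 with L alone: L = 7, M = 0.

L* = 7, M* = 0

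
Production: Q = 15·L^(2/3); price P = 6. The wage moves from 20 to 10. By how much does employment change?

ΔL = 189

From P·MP_L = w with MP_L = 10·L^(-1/3), the labor demand is L(w) = (60/w)^(3).
At w = 20: L = 27. At w = 10: L = 216.
ΔL = 216 − 27 = 189.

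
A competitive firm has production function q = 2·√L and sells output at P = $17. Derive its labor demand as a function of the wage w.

L(w) = 289/w²

MP_L = (1/2)·2·L^(-1/2) = L^(-1/2).
Setting P·MP_L = w: 17·L^(-1/2) = w.
Solving for L: L^(-1/2) = w/17, so L = (17/w)^(2).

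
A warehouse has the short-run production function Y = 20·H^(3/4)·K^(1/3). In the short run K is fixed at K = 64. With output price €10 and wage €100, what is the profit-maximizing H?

H* = 1296

With K = 64, MP_H = (3/4)·20·H^(-1/4)·64^(1/3) = 60·H^(-1/4).
Profit maximization for a price taker requires P·MP_H = w: 10·60·H^(-1/4) = 100.
So H^(-1/4) = 1/6, which gives H = 1296.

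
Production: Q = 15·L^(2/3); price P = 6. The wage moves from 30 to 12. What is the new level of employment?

From P·MP_L = w with MP_L = 10·L^(-1/3), the labor demand is L(w) = (60/w)^(3).
At w = 30: L = 8. At w = 12: L = 125.

L* = 125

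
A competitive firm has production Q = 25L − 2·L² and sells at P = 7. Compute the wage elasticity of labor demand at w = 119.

ε = -2.125

From P·MP_L = w with MP_L = 25 − 4L, labor demand is L(w) = (25 − w/7)/4.
dL/dw = −1/(28) = -1/28.
At w = 119, L = 2, so ε = (dL/dw)·(w/L) = (-1/28)·(119/2) = -2.125.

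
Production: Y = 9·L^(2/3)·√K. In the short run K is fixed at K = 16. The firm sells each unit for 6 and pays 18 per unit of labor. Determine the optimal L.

With K = 16, MP_L = (2/3)·9·L^(-1/3)·16^(1/2) = 24·L^(-1/3).
Profit maximization for a price taker requires P·MP_L = w: 6·24·L^(-1/3) = 18.
So L^(-1/3) = 0.125, which gives L = 512.

L* = 512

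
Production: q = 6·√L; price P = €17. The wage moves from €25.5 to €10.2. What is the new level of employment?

L* = 25

From P·MP_L = w with MP_L = 3·L^(-1/2), the labor demand is L(w) = (51/w)^(2).
At w = 25.5: L = 4. At w = 10.2: L = 25.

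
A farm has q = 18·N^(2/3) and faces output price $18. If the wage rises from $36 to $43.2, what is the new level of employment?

N* = 125

From P·MP_N = w with MP_N = 12·N^(-1/3), the labor demand is N(w) = (216/w)^(3).
At w = 36: N = 216. At w = 43.2: N = 125.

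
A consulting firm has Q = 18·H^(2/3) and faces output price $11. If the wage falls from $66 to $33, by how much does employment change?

ΔH = 56

From P·MP_H = w with MP_H = 12·H^(-1/3), the labor demand is H(w) = (132/w)^(3).
At w = 66: H = 8. At w = 33: H = 64.
ΔH = 64 − 8 = 56.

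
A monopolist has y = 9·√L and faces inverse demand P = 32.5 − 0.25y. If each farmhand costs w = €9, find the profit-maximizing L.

L* = 25

Marginal revenue from the inverse demand is MR = 32.5 − 0.5y.
The marginal product is MP_L = 4.5·L^(-1/2).
A monopolist hires until marginal revenue product equals the wage: MR·MP_L = w.
At L, y = 9·√L. Substituting and solving: (32.5 − 4.5·√L)·4.5·L^(-1/2) = 9 gives L = 25.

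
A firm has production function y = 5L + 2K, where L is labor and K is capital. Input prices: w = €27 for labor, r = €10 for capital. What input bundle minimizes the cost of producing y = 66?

L* = 0, K* = 33

The inputs are perfect substitutes, so the firm uses whichever has the lower cost per unit of output.
Cost per unit of output via L is w/5 = 5.4; via K it is r/2 = 5. K is cheaper.
Producing y = 66 with K alone: L = 0, K = 33.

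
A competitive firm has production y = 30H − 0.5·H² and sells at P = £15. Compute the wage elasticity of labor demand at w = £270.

ε = -1.5

From P·MP_H = w with MP_H = 30 − H, labor demand is H(w) = 30 − w/15.
dH/dw = −1/(15) = -1/15.
At w = 270, H = 12, so ε = (dH/dw)·(w/H) = (-1/15)·(270/12) = -1.5.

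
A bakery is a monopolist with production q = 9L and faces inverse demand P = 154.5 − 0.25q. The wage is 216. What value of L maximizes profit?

L* = 29

Marginal revenue from the inverse demand is MR = 154.5 − 0.5q.
The marginal product is MP_L = 9.
A monopolist hires until marginal revenue product equals the wage: MR·MP_L = w.
(154.5 − 4.5L)·9 = 216, so L = 29.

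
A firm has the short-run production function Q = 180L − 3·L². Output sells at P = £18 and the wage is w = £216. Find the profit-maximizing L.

The marginal product of L is MP_L = 180 − 6L.
A price-taking firm hires until the value of the marginal product equals the wage: P·MP_L = w, so 18·(180 − 6L) = 216.
Then 180 − 6L = 12, giving L = 28.

L* = 28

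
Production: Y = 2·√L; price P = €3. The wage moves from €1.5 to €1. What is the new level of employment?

L* = 9

From P·MP_L = w with MP_L = L^(-1/2), the labor demand is L(w) = (3/w)^(2).
At w = 1.5: L = 4. At w = 1: L = 9.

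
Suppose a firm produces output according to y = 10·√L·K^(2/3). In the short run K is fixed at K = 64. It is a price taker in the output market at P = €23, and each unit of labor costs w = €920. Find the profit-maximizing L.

L* = 4

With K = 64, MP_L = (1/2)·10·L^(-1/2)·64^(2/3) = 80·L^(-1/2).
Profit maximization for a price taker requires P·MP_L = w: 23·80·L^(-1/2) = 920.
So L^(-1/2) = 0.5, which gives L = 4.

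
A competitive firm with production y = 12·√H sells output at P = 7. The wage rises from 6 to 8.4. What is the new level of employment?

H* = 25

From P·MP_H = w with MP_H = 6·H^(-1/2), the labor demand is H(w) = (42/w)^(2).
At w = 6: H = 49. At w = 8.4: H = 25.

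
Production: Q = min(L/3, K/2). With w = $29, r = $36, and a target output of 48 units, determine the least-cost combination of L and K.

With a fixed-proportions technology, the cost-minimizing bundle uses no slack in either input: L/3 = K/2 = Q.
So L = 3·48 = 144 and K = 2·48 = 96.

L* = 144, K* = 96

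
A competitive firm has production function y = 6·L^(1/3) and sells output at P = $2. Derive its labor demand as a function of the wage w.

L(w) = (4/w)^(3/2)

MP_L = (1/3)·6·L^(-2/3) = 2·L^(-2/3).
Setting P·MP_L = w: 4·L^(-2/3) = w.
Solving for L: L^(-2/3) = w/4, so L = (4/w)^(3/2).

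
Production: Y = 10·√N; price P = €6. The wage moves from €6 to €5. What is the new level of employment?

N* = 36

From P·MP_N = w with MP_N = 5·N^(-1/2), the labor demand is N(w) = (30/w)^(2).
At w = 6: N = 25. At w = 5: N = 36.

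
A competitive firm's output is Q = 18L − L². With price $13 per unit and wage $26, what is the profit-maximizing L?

The marginal product of L is MP_L = 18 − 2L.
A price-taking firm hires until the value of the marginal product equals the wage: P·MP_L = w, so 13·(18 − 2L) = 26.
Then 18 − 2L = 2, giving L = 8.

L* = 8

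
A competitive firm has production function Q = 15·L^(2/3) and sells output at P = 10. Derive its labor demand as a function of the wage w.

L(w) = 1000000/w³

MP_L = (2/3)·15·L^(-1/3) = 10·L^(-1/3).
Setting P·MP_L = w: 100·L^(-1/3) = w.
Solving for L: L^(-1/3) = w/100, so L = (100/w)^(3).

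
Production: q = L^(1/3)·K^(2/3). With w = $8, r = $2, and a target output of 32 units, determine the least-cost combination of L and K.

Cost minimization requires the marginal rate of technical substitution to equal the input-price ratio: MP_L/MP_K = w/r.
Here MP_L/MP_K = (1/3)·(K/L)/(2/3) = 0.5·(K/L). Setting this equal to 8/2 = 4 gives K = 8L.
Substituting into q = 32: L^(1/3)·(8L)^(2/3) = 32.
Solving, L = 8 and K = 64.

L* = 8, K* = 64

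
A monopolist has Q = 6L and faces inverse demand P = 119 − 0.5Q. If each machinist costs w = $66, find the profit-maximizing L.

L* = 18

Marginal revenue from the inverse demand is MR = 119 − Q.
The marginal product is MP_L = 6.
A monopolist hires until marginal revenue product equals the wage: MR·MP_L = w.
(119 − 6L)·6 = 66, so L = 18.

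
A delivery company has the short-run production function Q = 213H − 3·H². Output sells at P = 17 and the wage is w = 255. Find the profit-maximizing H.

The marginal product of H is MP_H = 213 − 6H.
A price-taking firm hires until the value of the marginal product equals the wage: P·MP_H = w, so 17·(213 − 6H) = 255.
Then 213 − 6H = 15, giving H = 33.

H* = 33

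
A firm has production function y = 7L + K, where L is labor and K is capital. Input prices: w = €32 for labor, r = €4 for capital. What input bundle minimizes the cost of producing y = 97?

L* = 0, K* = 97

The inputs are perfect substitutes, so the firm uses whichever has the lower cost per unit of output.
Cost per unit of output via L is 32/7; via K it is 4. K is cheaper.
Producing y = 97 with K alone: L = 0, K = 97.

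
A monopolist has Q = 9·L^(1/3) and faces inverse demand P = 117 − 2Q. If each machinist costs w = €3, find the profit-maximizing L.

Marginal revenue from the inverse demand is MR = 117 − 4Q.
The marginal product is MP_L = 3·L^(-2/3).
A monopolist hires until marginal revenue product equals the wage: MR·MP_L = w.
At L, Q = 9·L^(1/3). Substituting and solving: (117 − 36·L^(1/3))·3·L^(-2/3) = 3 gives L = 27.

L* = 27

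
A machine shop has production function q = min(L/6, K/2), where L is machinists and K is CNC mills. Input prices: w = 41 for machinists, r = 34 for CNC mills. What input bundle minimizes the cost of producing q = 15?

L* = 90, K* = 30

With a fixed-proportions technology, the cost-minimizing bundle uses no slack in either input: L/6 = K/2 = q.
So L = 6·15 = 90 and K = 2·15 = 30.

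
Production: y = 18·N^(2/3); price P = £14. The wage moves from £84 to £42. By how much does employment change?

From P·MP_N = w with MP_N = 12·N^(-1/3), the labor demand is N(w) = (168/w)^(3).
At w = 84: N = 8. At w = 42: N = 64.
ΔN = 64 − 8 = 56.

ΔN = 56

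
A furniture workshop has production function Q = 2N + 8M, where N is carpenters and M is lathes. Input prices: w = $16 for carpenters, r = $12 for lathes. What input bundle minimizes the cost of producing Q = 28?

N* = 0, M* = 3.5

The inputs are perfect substitutes, so the firm uses whichever has the lower cost per unit of output.
Cost per unit of output via N is w/2 = 8; via M it is r/8 = 1.5. M is cheaper.
Producing Q = 28 with M alone: N = 0, M = 3.5.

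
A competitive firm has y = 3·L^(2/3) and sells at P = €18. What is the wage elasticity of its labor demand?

ε = -3

MP_L = (2/3)·3·L^(-1/3), so P·MP_L = w gives 36·L^(-1/3) = w.
Solving, L(w) = (36/w)^(3). This is a constant-elasticity form: L ∝ w^(−3), so ε = −3.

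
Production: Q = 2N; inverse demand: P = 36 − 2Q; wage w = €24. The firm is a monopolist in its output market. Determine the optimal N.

Marginal revenue from the inverse demand is MR = 36 − 4Q.
The marginal product is MP_N = 2.
A monopolist hires until marginal revenue product equals the wage: MR·MP_N = w.
(36 − 8N)·2 = 24, so N = 3.

N* = 3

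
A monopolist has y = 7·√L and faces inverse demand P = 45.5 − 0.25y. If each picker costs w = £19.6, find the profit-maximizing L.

L* = 25

Marginal revenue from the inverse demand is MR = 45.5 − 0.5y.
The marginal product is MP_L = 3.5·L^(-1/2).
A monopolist hires until marginal revenue product equals the wage: MR·MP_L = w.
At L, y = 7·√L. Substituting and solving: (45.5 − 3.5·√L)·3.5·L^(-1/2) = 19.6 gives L = 25.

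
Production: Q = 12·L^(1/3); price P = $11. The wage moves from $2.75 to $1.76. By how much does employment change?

ΔL = 61

From P·MP_L = w with MP_L = 4·L^(-2/3), the labor demand is L(w) = (44/w)^(3/2).
At w = 2.75: L = 64. At w = 1.76: L = 125.
ΔL = 125 − 64 = 61.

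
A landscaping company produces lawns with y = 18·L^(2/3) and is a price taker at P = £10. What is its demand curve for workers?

MP_L = (2/3)·18·L^(-1/3) = 12·L^(-1/3).
Setting P·MP_L = w: 120·L^(-1/3) = w.
Solving for L: L^(-1/3) = w/120, so L = (120/w)^(3).

L(w) = 1728000/w³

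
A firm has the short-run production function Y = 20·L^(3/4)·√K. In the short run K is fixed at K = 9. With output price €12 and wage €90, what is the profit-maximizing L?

L* = 1296

With K = 9, MP_L = (3/4)·20·L^(-1/4)·9^(1/2) = 45·L^(-1/4).
Profit maximization for a price taker requires P·MP_L = w: 12·45·L^(-1/4) = 90.
So L^(-1/4) = 1/6, which gives L = 1296.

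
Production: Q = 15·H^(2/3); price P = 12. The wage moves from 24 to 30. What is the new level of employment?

From P·MP_H = w with MP_H = 10·H^(-1/3), the labor demand is H(w) = (120/w)^(3).
At w = 24: H = 125. At w = 30: H = 64.

H* = 64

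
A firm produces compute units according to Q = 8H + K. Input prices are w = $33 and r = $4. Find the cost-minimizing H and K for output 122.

The inputs are perfect substitutes, so the firm uses whichever has the lower cost per unit of output.
Cost per unit of output via H is 4.125; via K it is 4. K is cheaper.
Producing Q = 122 with K alone: H = 0, K = 122.

H* = 0, K* = 122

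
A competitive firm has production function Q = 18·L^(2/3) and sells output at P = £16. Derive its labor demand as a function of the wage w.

MP_L = (2/3)·18·L^(-1/3) = 12·L^(-1/3).
Setting P·MP_L = w: 192·L^(-1/3) = w.
Solving for L: L^(-1/3) = w/192, so L = (192/w)^(3).

L(w) = 7077888/w³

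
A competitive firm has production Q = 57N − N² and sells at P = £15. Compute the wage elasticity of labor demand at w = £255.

ε = -0.425

From P·MP_N = w with MP_N = 57 − 2N, labor demand is N(w) = (57 − w/15)/2.
dN/dw = −1/(30) = -1/30.
At w = 255, N = 20, so ε = (dN/dw)·(w/N) = (-1/30)·(255/20) = -0.425.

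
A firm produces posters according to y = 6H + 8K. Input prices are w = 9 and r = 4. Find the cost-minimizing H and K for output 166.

H* = 0, K* = 20.75

The inputs are perfect substitutes, so the firm uses whichever has the lower cost per unit of output.
Cost per unit of output via H is w/6 = 1.5; via K it is r/8 = 0.5. K is cheaper.
Producing y = 166 with K alone: H = 0, K = 20.75.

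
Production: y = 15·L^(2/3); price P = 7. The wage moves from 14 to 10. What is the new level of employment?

L* = 343

From P·MP_L = w with MP_L = 10·L^(-1/3), the labor demand is L(w) = (70/w)^(3).
At w = 14: L = 125. At w = 10: L = 343.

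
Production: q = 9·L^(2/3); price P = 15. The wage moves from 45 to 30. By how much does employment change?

From P·MP_L = w with MP_L = 6·L^(-1/3), the labor demand is L(w) = (90/w)^(3).
At w = 45: L = 8. At w = 30: L = 27.
ΔL = 27 − 8 = 19.

ΔL = 19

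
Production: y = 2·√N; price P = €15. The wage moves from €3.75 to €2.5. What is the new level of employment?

From P·MP_N = w with MP_N = N^(-1/2), the labor demand is N(w) = (15/w)^(2).
At w = 3.75: N = 16. At w = 2.5: N = 36.

N* = 36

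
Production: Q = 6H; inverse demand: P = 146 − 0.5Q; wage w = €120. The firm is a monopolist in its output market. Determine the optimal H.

Marginal revenue from the inverse demand is MR = 146 − Q.
The marginal product is MP_H = 6.
A monopolist hires until marginal revenue product equals the wage: MR·MP_H = w.
(146 − 6H)·6 = 120, so H = 21.

H* = 21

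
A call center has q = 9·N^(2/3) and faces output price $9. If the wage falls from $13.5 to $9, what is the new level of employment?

From P·MP_N = w with MP_N = 6·N^(-1/3), the labor demand is N(w) = (54/w)^(3).
At w = 13.5: N = 64. At w = 9: N = 216.

N* = 216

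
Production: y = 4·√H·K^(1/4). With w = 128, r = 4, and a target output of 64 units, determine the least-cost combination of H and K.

H* = 16, K* = 256

Cost minimization requires the marginal rate of technical substitution to equal the input-price ratio: MP_H/MP_K = w/r.
Here MP_H/MP_K = (1/2)·(K/H)/(1/4) = 2·(K/H). Setting this equal to 128/4 = 32 gives K = 16H.
Substituting into y = 64: 4·H^(1/2)·(16H)^(1/4) = 64.
Solving, H = 16 and K = 256.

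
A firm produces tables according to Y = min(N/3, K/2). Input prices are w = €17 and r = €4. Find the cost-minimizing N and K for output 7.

N* = 21, K* = 14

With a fixed-proportions technology, the cost-minimizing bundle uses no slack in either input: N/3 = K/2 = Y.
So N = 3·7 = 21 and K = 2·7 = 14.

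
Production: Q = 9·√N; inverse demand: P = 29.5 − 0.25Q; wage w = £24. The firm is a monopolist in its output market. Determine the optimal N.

N* = 9

Marginal revenue from the inverse demand is MR = 29.5 − 0.5Q.
The marginal product is MP_N = 4.5·N^(-1/2).
A monopolist hires until marginal revenue product equals the wage: MR·MP_N = w.
At N, Q = 9·√N. Substituting and solving: (29.5 − 4.5·√N)·4.5·N^(-1/2) = 24 gives N = 9.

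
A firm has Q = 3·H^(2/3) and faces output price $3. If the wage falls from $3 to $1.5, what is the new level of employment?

H* = 64

From P·MP_H = w with MP_H = 2·H^(-1/3), the labor demand is H(w) = (6/w)^(3).
At w = 3: H = 8. At w = 1.5: H = 64.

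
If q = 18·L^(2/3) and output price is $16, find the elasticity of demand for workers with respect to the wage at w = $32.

ε = -3

MP_L = (2/3)·18·L^(-1/3), so P·MP_L = w gives 192·L^(-1/3) = w.
Solving, L(w) = (192/w)^(3). This is a constant-elasticity form: L ∝ w^(−3), so ε = −3.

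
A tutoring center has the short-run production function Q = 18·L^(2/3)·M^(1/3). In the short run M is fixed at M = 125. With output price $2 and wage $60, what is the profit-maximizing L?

L* = 8

With M = 125, MP_L = (2/3)·18·L^(-1/3)·125^(1/3) = 60·L^(-1/3).
Profit maximization for a price taker requires P·MP_L = w: 2·60·L^(-1/3) = 60.
So L^(-1/3) = 0.5, which gives L = 8.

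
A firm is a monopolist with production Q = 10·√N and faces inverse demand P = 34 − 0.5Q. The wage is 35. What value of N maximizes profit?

Marginal revenue from the inverse demand is MR = 34 − Q.
The marginal product is MP_N = 5·N^(-1/2).
A monopolist hires until marginal revenue product equals the wage: MR·MP_N = w.
At N, Q = 10·√N. Substituting and solving: (34 − 10·√N)·5·N^(-1/2) = 35 gives N = 4.

N* = 4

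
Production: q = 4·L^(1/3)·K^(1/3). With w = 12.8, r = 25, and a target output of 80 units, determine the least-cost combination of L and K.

L* = 125, K* = 64

Cost minimization requires the marginal rate of technical substitution to equal the input-price ratio: MP_L/MP_K = w/r.
Here MP_L/MP_K = (1/3)·(K/L)/(1/3) = (K/L). Setting this equal to 12.8/25 = 0.512 gives K = 0.512L.
Substituting into q = 80: 4·L^(1/3)·(0.512L)^(1/3) = 80.
Solving, L = 125 and K = 64.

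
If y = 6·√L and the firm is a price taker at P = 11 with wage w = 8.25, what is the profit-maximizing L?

MP_L = (1/2)·6·L^(-1/2) = 3·L^(-1/2).
Profit maximization for a price taker requires P·MP_L = w: 11·3·L^(-1/2) = 8.25.
So L^(-1/2) = 0.25, which gives L = 16.

L* = 16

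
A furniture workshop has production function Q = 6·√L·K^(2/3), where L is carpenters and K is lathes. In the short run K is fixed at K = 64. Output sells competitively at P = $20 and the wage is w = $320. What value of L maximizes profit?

With K = 64, MP_L = (1/2)·6·L^(-1/2)·64^(2/3) = 48·L^(-1/2).
Profit maximization for a price taker requires P·MP_L = w: 20·48·L^(-1/2) = 320.
So L^(-1/2) = 1/3, which gives L = 9.

L* = 9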